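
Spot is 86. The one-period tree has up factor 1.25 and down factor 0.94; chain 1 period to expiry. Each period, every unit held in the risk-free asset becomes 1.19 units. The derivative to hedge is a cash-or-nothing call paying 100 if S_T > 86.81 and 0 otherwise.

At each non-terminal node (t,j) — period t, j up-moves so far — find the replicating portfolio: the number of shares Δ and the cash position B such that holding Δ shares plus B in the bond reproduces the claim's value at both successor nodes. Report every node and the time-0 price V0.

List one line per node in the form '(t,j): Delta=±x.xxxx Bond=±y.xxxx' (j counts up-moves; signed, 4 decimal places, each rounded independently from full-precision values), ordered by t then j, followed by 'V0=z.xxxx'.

Since d<R<u, set p* = (R−d)/(u−d) = 0.8065; price each node as the discounted p*-expectation of its children.
Terminal payoffs: V(1,0)=0.0000, V(1,1)=100.0000
  t=0,j=0: stock 86.0000 → up 107.5000 (V=100.0000), down 80.8400 (V=0.0000). Price 67.7690; hedge Δ=3.7509, bond B=-254.8116.
Each (Δ,B) replicates both successor values, so the strategy is self-financing and V0 is arbitrage-free.

(0,0): Delta=3.7509 Bond=-254.8116
V0=67.7690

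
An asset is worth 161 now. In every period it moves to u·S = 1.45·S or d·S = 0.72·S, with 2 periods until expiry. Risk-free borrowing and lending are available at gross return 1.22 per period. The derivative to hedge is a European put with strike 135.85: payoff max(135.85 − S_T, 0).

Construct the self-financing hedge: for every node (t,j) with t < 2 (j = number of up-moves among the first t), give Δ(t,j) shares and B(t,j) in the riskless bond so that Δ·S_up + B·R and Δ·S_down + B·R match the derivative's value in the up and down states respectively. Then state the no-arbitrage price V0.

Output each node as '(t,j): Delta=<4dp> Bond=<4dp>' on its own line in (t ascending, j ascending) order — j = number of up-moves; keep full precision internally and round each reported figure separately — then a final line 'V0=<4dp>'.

(0,0): Delta=-0.1151 Bond=22.0272
(1,0): Delta=-0.6191 Bond=85.2931
(1,1): Delta=0.0000 Bond=0.0000
V0=3.4940

Since d<R<u, set p* = (R−d)/(u−d) = 0.6849; price each node as the discounted p*-expectation of its children.
At expiry t=2: V(2,0)=52.3876, V(2,1)=0.0000, V(2,2)=0.0000
  t=1,j=0: stock 115.9200 → up 168.0840 (V=0.0000), down 83.4624 (V=52.3876). Price 13.5292; hedge Δ=-0.6191, bond B=85.2931.
  t=1,j=1: stock 233.4500 → up 338.5025 (V=0.0000), down 168.0840 (V=0.0000). Price 0.0000; hedge Δ=0.0000, bond B=0.0000.
  t=0,j=0: stock 161.0000 → up 233.4500 (V=0.0000), down 115.9200 (V=13.5292). Price 3.4940; hedge Δ=-0.1151, bond B=22.0272.
Each (Δ,B) replicates both successor values, so the strategy is self-financing and V0 is arbitrage-free.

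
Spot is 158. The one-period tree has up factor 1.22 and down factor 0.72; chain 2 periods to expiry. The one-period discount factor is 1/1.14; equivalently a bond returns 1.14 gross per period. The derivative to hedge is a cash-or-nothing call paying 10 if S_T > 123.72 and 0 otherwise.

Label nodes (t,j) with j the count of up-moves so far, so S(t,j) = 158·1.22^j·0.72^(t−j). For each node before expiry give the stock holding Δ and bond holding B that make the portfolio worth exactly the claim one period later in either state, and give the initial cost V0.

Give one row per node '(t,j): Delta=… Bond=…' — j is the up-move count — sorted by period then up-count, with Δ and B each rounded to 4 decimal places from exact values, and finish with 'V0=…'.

Under the risk-neutral measure, an up-move has probability p* = (R−d)/(u−d) = 0.8400 and values discount at R = 1.14.
At expiry t=2: V(2,0)=0.0000, V(2,1)=10.0000, V(2,2)=10.0000
Node (1,0) S=113.7600: V=(p*·10.0000+(1−p*)·0.0000)/1.14=7.3684; Δ=(10.0000−0.0000)/(138.7872−81.9072)=0.1758; B=V−Δ·S=-12.6316
Node (1,1) S=192.7600: V=(p*·10.0000+(1−p*)·10.0000)/1.14=8.7719; Δ=(10.0000−10.0000)/(235.1672−138.7872)=0.0000; B=V−Δ·S=8.7719
Node (0,0) S=158.0000: V=(p*·8.7719+(1−p*)·7.3684)/1.14=7.4977; Δ=(8.7719−7.3684)/(192.7600−113.7600)=0.0178; B=V−Δ·S=4.6907
Self-financing check: at every node Δ·S+B equals the discounted successor values.

(0,0): Delta=0.0178 Bond=4.6907
(1,0): Delta=0.1758 Bond=-12.6316
(1,1): Delta=0.0000 Bond=8.7719
V0=7.4977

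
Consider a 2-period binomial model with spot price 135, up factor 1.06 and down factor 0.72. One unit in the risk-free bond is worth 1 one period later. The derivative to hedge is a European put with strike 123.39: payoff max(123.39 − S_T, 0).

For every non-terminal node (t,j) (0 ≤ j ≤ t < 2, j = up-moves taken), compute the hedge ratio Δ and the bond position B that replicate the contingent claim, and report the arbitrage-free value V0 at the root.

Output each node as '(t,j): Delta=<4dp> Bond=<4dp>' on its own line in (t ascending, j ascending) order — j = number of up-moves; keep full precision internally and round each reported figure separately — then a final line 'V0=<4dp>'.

Under the risk-neutral measure, an up-move has probability p* = (R−d)/(u−d) = 0.8235 and values discount at R = 1.
Terminal values V(2,·): V(2,0)=53.4060, V(2,1)=20.3580, V(2,2)=0.0000
  t=1,j=0: stock 97.2000 → up 103.0320 (V=20.3580), down 69.9840 (V=53.4060). Price 26.1900; hedge Δ=-1.0000, bond B=123.3900.
  t=1,j=1: stock 143.1000 → up 151.6860 (V=0.0000), down 103.0320 (V=20.3580). Price 3.5926; hedge Δ=-0.4184, bond B=63.4691.
  t=0,j=0: stock 135.0000 → up 143.1000 (V=3.5926), down 97.2000 (V=26.1900). Price 7.5804; hedge Δ=-0.4923, bond B=74.0433.
Root portfolio cost Δ·135+B reproduces V0=7.5804.

(0,0): Delta=-0.4923 Bond=74.0433
(1,0): Delta=-1.0000 Bond=123.3900
(1,1): Delta=-0.4184 Bond=63.4691
V0=7.5804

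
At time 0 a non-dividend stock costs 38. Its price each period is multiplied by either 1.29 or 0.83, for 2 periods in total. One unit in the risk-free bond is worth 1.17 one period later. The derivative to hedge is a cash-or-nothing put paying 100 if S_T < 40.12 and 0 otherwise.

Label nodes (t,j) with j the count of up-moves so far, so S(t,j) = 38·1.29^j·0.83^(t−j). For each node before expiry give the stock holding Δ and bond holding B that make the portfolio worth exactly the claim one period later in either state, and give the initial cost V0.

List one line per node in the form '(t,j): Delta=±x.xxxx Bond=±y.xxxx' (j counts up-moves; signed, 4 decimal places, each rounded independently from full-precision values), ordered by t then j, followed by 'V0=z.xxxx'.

(0,0): Delta=-1.2755 Bond=53.4421
(1,0): Delta=-6.8926 Bond=239.6878
(1,1): Delta=0.0000 Bond=0.0000
V0=4.9714

Risk-neutral probability p* = (R−d)/(u−d) = (1.17−0.83)/(1.29−0.83) = 0.7391.
Terminal values V(2,·): V(2,0)=100.0000, V(2,1)=0.0000, V(2,2)=0.0000
  t=1,j=0: stock 31.5400 → up 40.6866 (V=0.0000), down 26.1782 (V=100.0000). Price 22.2965; hedge Δ=-6.8926, bond B=239.6878.
  t=1,j=1: stock 49.0200 → up 63.2358 (V=0.0000), down 40.6866 (V=0.0000). Price 0.0000; hedge Δ=0.0000, bond B=0.0000.
  t=0,j=0: stock 38.0000 → up 49.0200 (V=0.0000), down 31.5400 (V=22.2965). Price 4.9714; hedge Δ=-1.2755, bond B=53.4421.
The time-0 hedge costs 4.9714, which is the no-arbitrage price.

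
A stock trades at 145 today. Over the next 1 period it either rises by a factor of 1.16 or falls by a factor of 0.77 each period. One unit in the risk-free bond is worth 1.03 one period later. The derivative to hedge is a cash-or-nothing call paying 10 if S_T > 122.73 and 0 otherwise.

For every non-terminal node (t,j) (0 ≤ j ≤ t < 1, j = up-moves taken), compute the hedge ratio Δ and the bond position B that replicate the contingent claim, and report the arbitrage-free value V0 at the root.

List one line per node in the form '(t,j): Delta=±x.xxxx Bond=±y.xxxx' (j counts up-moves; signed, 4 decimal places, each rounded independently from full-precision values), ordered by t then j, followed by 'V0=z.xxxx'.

No-arbitrage ⇒ martingale measure with p* = (R−d)/(u−d) = 0.6667.
Terminal values V(1,·): V(1,0)=0.0000, V(1,1)=10.0000
  t=0,j=0: stock 145.0000 → up 168.2000 (V=10.0000), down 111.6500 (V=0.0000). Price 6.4725; hedge Δ=0.1768, bond B=-19.1685.
Each (Δ,B) replicates both successor values, so the strategy is self-financing and V0 is arbitrage-free.

(0,0): Delta=0.1768 Bond=-19.1685
V0=6.4725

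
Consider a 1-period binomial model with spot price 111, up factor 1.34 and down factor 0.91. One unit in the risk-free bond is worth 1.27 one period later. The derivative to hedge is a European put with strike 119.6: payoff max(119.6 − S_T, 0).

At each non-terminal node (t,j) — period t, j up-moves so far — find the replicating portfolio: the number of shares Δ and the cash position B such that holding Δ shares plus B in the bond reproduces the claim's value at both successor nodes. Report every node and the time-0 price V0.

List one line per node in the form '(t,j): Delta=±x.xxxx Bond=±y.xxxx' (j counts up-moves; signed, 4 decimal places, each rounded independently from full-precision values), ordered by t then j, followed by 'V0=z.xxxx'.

(0,0): Delta=-0.3895 Bond=45.6155
V0=2.3829

Under the risk-neutral measure, an up-move has probability p* = (R−d)/(u−d) = 0.8372 and values discount at R = 1.27.
Terminal payoffs: V(1,0)=18.5900, V(1,1)=0.0000
(0,0): S=111.0000. Δ = (V_up−V_dn)/(S_up−S_dn) = (0.0000−18.5900)/(148.7400−101.0100) = -0.3895. V = [p*·0.0000 + (1−p*)·18.5900]/1.27 = 2.3829. B = V − Δ·S = 45.6155.
Root portfolio cost Δ·111+B reproduces V0=2.3829.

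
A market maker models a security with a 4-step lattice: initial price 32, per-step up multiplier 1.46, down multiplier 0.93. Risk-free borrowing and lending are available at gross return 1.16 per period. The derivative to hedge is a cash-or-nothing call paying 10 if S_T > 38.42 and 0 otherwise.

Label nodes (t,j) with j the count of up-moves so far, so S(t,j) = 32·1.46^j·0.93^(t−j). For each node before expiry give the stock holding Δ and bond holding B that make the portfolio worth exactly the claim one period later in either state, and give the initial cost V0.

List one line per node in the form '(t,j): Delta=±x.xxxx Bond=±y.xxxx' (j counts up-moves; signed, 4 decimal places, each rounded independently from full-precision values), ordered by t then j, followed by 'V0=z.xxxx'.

Under the risk-neutral measure, an up-move has probability p* = (R−d)/(u−d) = 0.4340 and values discount at R = 1.16.
Payoff layer (t=4): V(4,0)=0.0000, V(4,1)=0.0000, V(4,2)=10.0000, V(4,3)=10.0000, V(4,4)=10.0000
(3,0): S=25.7394. Δ = (V_up−V_dn)/(S_up−S_dn) = (0.0000−0.0000)/(37.5796−23.9377) = 0.0000. V = [p*·0.0000 + (1−p*)·0.0000]/1.16 = 0.0000. B = V − Δ·S = 0.0000.
(3,1): S=40.4081. Δ = (V_up−V_dn)/(S_up−S_dn) = (10.0000−0.0000)/(58.9959−37.5796) = 0.4669. V = [p*·10.0000 + (1−p*)·0.0000]/1.16 = 3.7411. B = V − Δ·S = -15.1269.
(3,2): S=63.4364. Δ = (V_up−V_dn)/(S_up−S_dn) = (10.0000−10.0000)/(92.6172−58.9959) = 0.0000. V = [p*·10.0000 + (1−p*)·10.0000]/1.16 = 8.6207. B = V − Δ·S = 8.6207.
(3,3): S=99.5884. Δ = (V_up−V_dn)/(S_up−S_dn) = (10.0000−10.0000)/(145.3990−92.6172) = 0.0000. V = [p*·10.0000 + (1−p*)·10.0000]/1.16 = 8.6207. B = V − Δ·S = 8.6207.
(2,0): S=27.6768. Δ = (V_up−V_dn)/(S_up−S_dn) = (3.7411−0.0000)/(40.4081−25.7394) = 0.2550. V = [p*·3.7411 + (1−p*)·0.0000]/1.16 = 1.3995. B = V − Δ·S = -5.6590.
(2,1): S=43.4496. Δ = (V_up−V_dn)/(S_up−S_dn) = (8.6207−3.7411)/(63.4364−40.4081) = 0.2119. V = [p*·8.6207 + (1−p*)·3.7411]/1.16 = 5.0505. B = V − Δ·S = -4.1563.
(2,2): S=68.2112. Δ = (V_up−V_dn)/(S_up−S_dn) = (8.6207−8.6207)/(99.5884−63.4364) = 0.0000. V = [p*·8.6207 + (1−p*)·8.6207]/1.16 = 7.4316. B = V − Δ·S = 7.4316.
(1,0): S=29.7600. Δ = (V_up−V_dn)/(S_up−S_dn) = (5.0505−1.3995)/(43.4496−27.6768) = 0.2315. V = [p*·5.0505 + (1−p*)·1.3995]/1.16 = 2.5724. B = V − Δ·S = -4.3163.
(1,1): S=46.7200. Δ = (V_up−V_dn)/(S_up−S_dn) = (7.4316−5.0505)/(68.2112−43.4496) = 0.0962. V = [p*·7.4316 + (1−p*)·5.0505]/1.16 = 5.2447. B = V − Δ·S = 0.7521.
(0,0): S=32.0000. Δ = (V_up−V_dn)/(S_up−S_dn) = (5.2447−2.5724)/(46.7200−29.7600) = 0.1576. V = [p*·5.2447 + (1−p*)·2.5724]/1.16 = 3.2173. B = V − Δ·S = -1.8248.
Check: Δ(0,0)·S0 + B(0,0) = 3.2173 = V0.

(0,0): Delta=0.1576 Bond=-1.8248
(1,0): Delta=0.2315 Bond=-4.3163
(1,1): Delta=0.0962 Bond=0.7521
(2,0): Delta=0.2550 Bond=-5.6590
(2,1): Delta=0.2119 Bond=-4.1563
(2,2): Delta=0.0000 Bond=7.4316
(3,0): Delta=0.0000 Bond=0.0000
(3,1): Delta=0.4669 Bond=-15.1269
(3,2): Delta=0.0000 Bond=8.6207
(3,3): Delta=0.0000 Bond=8.6207
V0=3.2173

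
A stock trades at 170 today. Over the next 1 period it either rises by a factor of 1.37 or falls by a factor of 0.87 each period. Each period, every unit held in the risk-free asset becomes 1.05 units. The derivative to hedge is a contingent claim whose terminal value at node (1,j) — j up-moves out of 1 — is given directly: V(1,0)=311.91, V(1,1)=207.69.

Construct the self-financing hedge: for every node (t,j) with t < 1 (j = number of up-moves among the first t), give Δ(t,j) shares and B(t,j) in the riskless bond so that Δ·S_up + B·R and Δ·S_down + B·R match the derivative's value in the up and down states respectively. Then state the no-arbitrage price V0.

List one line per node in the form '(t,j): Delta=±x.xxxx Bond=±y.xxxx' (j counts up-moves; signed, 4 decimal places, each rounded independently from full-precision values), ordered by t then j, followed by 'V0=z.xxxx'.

(0,0): Delta=-1.2261 Bond=469.7646
V0=261.3246

No-arbitrage ⇒ martingale measure with p* = (R−d)/(u−d) = 0.3600.
Terminal values V(1,·): V(1,0)=311.9100, V(1,1)=207.6900
(0,0): S=170.0000. Δ = (V_up−V_dn)/(S_up−S_dn) = (207.6900−311.9100)/(232.9000−147.9000) = -1.2261. V = [p*·207.6900 + (1−p*)·311.9100]/1.05 = 261.3246. B = V − Δ·S = 469.7646.
Each (Δ,B) replicates both successor values, so the strategy is self-financing and V0 is arbitrage-free.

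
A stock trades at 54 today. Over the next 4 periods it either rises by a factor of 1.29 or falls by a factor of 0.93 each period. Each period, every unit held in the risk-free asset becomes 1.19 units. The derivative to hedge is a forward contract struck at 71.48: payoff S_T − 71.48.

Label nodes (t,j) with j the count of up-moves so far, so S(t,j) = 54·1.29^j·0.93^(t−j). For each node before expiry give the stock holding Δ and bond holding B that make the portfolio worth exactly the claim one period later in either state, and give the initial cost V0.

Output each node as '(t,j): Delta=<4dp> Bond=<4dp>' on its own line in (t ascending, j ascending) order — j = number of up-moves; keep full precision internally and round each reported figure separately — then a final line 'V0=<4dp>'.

Risk-neutral probability p* = (R−d)/(u−d) = (1.19−0.93)/(1.29−0.93) = 0.7222.
At expiry t=4: V(4,0)=-31.0852, V(4,1)=-15.4485, V(4,2)=6.2411, V(4,3)=36.3267, V(4,4)=78.0584
(3,0): S=43.4353. Δ = (V_up−V_dn)/(S_up−S_dn) = (-15.4485−-31.0852)/(56.0315−40.3948) = 1.0000. V = [p*·-15.4485 + (1−p*)·-31.0852]/1.19 = -16.6319. B = V − Δ·S = -60.0672.
(3,1): S=60.2489. Δ = (V_up−V_dn)/(S_up−S_dn) = (6.2411−-15.4485)/(77.7211−56.0315) = 1.0000. V = [p*·6.2411 + (1−p*)·-15.4485]/1.19 = 0.1817. B = V − Δ·S = -60.0672.
(3,2): S=83.5711. Δ = (V_up−V_dn)/(S_up−S_dn) = (36.3267−6.2411)/(107.8067−77.7211) = 1.0000. V = [p*·36.3267 + (1−p*)·6.2411]/1.19 = 23.5039. B = V − Δ·S = -60.0672.
(3,3): S=115.9212. Δ = (V_up−V_dn)/(S_up−S_dn) = (78.0584−36.3267)/(149.5384−107.8067) = 1.0000. V = [p*·78.0584 + (1−p*)·36.3267]/1.19 = 55.8540. B = V − Δ·S = -60.0672.
(2,0): S=46.7046. Δ = (V_up−V_dn)/(S_up−S_dn) = (0.1817−-16.6319)/(60.2489−43.4353) = 1.0000. V = [p*·0.1817 + (1−p*)·-16.6319]/1.19 = -3.7721. B = V − Δ·S = -50.4767.
(2,1): S=64.7838. Δ = (V_up−V_dn)/(S_up−S_dn) = (23.5039−0.1817)/(83.5711−60.2489) = 1.0000. V = [p*·23.5039 + (1−p*)·0.1817]/1.19 = 14.3071. B = V − Δ·S = -50.4767.
(2,2): S=89.8614. Δ = (V_up−V_dn)/(S_up−S_dn) = (55.8540−23.5039)/(115.9212−83.5711) = 1.0000. V = [p*·55.8540 + (1−p*)·23.5039]/1.19 = 39.3847. B = V − Δ·S = -50.4767.
(1,0): S=50.2200. Δ = (V_up−V_dn)/(S_up−S_dn) = (14.3071−-3.7721)/(64.7838−46.7046) = 1.0000. V = [p*·14.3071 + (1−p*)·-3.7721]/1.19 = 7.8026. B = V − Δ·S = -42.4174.
(1,1): S=69.6600. Δ = (V_up−V_dn)/(S_up−S_dn) = (39.3847−14.3071)/(89.8614−64.7838) = 1.0000. V = [p*·39.3847 + (1−p*)·14.3071]/1.19 = 27.2426. B = V − Δ·S = -42.4174.
(0,0): S=54.0000. Δ = (V_up−V_dn)/(S_up−S_dn) = (27.2426−7.8026)/(69.6600−50.2200) = 1.0000. V = [p*·27.2426 + (1−p*)·7.8026]/1.19 = 18.3552. B = V − Δ·S = -35.6448.
Root portfolio cost Δ·54+B reproduces V0=18.3552.

(0,0): Delta=1.0000 Bond=-35.6448
(1,0): Delta=1.0000 Bond=-42.4174
(1,1): Delta=1.0000 Bond=-42.4174
(2,0): Delta=1.0000 Bond=-50.4767
(2,1): Delta=1.0000 Bond=-50.4767
(2,2): Delta=1.0000 Bond=-50.4767
(3,0): Delta=1.0000 Bond=-60.0672
(3,1): Delta=1.0000 Bond=-60.0672
(3,2): Delta=1.0000 Bond=-60.0672
(3,3): Delta=1.0000 Bond=-60.0672
V0=18.3552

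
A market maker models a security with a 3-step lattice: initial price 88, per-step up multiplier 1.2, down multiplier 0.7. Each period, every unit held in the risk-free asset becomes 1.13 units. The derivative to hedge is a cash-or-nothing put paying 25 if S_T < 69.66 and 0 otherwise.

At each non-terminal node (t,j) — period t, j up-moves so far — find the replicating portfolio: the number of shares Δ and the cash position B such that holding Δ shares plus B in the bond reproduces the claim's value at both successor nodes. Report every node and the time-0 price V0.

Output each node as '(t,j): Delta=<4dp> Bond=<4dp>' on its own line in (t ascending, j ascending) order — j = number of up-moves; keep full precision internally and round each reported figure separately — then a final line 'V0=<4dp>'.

(0,0): Delta=-0.1071 Bond=10.3528
(1,0): Delta=-0.6177 Bond=43.1514
(1,1): Delta=-0.0587 Bond=6.5784
(2,0): Delta=0.0000 Bond=22.1239
(2,1): Delta=-0.6764 Bond=53.0973
(2,2): Delta=0.0000 Bond=0.0000
V0=0.9237

Risk-neutral probability p* = (R−d)/(u−d) = (1.13−0.7)/(1.2−0.7) = 0.8600.
Terminal payoffs: V(3,0)=25.0000, V(3,1)=25.0000, V(3,2)=0.0000, V(3,3)=0.0000
Node (2,0) S=43.1200: V=(p*·25.0000+(1−p*)·25.0000)/1.13=22.1239; Δ=(25.0000−25.0000)/(51.7440−30.1840)=0.0000; B=V−Δ·S=22.1239
Node (2,1) S=73.9200: V=(p*·0.0000+(1−p*)·25.0000)/1.13=3.0973; Δ=(0.0000−25.0000)/(88.7040−51.7440)=-0.6764; B=V−Δ·S=53.0973
Node (2,2) S=126.7200: V=(p*·0.0000+(1−p*)·0.0000)/1.13=0.0000; Δ=(0.0000−0.0000)/(152.0640−88.7040)=0.0000; B=V−Δ·S=0.0000
Node (1,0) S=61.6000: V=(p*·3.0973+(1−p*)·22.1239)/1.13=5.0983; Δ=(3.0973−22.1239)/(73.9200−43.1200)=-0.6177; B=V−Δ·S=43.1514
Node (1,1) S=105.6000: V=(p*·0.0000+(1−p*)·3.0973)/1.13=0.3837; Δ=(0.0000−3.0973)/(126.7200−73.9200)=-0.0587; B=V−Δ·S=6.5784
Node (0,0) S=88.0000: V=(p*·0.3837+(1−p*)·5.0983)/1.13=0.9237; Δ=(0.3837−5.0983)/(105.6000−61.6000)=-0.1071; B=V−Δ·S=10.3528
The time-0 hedge costs 0.9237, which is the no-arbitrage price.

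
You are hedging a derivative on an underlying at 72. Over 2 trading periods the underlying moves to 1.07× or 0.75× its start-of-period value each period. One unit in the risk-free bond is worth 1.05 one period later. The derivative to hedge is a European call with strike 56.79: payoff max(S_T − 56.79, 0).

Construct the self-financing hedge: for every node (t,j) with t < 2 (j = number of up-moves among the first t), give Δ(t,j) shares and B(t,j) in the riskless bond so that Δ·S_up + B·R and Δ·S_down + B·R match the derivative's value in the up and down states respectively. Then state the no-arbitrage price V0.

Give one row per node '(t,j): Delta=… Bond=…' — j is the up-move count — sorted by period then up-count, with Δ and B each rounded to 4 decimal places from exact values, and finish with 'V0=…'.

(0,0): Delta=0.9579 Bond=-48.4224
(1,0): Delta=0.0573 Bond=-2.2098
(1,1): Delta=1.0000 Bond=-54.0857
V0=20.5475

No-arbitrage ⇒ martingale measure with p* = (R−d)/(u−d) = 0.9375.
Terminal payoffs: V(2,0)=0.0000, V(2,1)=0.9900, V(2,2)=25.6428
  t=1,j=0: stock 54.0000 → up 57.7800 (V=0.9900), down 40.5000 (V=0.0000). Price 0.8839; hedge Δ=0.0573, bond B=-2.2098.
  t=1,j=1: stock 77.0400 → up 82.4328 (V=25.6428), down 57.7800 (V=0.9900). Price 22.9543; hedge Δ=1.0000, bond B=-54.0857.
  t=0,j=0: stock 72.0000 → up 77.0400 (V=22.9543), down 54.0000 (V=0.8839). Price 20.5475; hedge Δ=0.9579, bond B=-48.4224.
The time-0 hedge costs 20.5475, which is the no-arbitrage price.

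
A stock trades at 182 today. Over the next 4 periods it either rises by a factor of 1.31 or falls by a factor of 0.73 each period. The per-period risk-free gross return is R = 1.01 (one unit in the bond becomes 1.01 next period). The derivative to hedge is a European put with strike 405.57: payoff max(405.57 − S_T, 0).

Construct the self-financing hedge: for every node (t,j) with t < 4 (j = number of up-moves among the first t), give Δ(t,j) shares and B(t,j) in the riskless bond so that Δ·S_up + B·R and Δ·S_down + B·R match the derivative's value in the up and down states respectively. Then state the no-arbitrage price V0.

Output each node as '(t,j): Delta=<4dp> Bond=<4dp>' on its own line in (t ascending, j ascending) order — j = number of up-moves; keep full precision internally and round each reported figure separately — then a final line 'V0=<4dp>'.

(0,0): Delta=-0.8651 Bond=371.9971
(1,0): Delta=-1.0000 Bond=393.6422
(1,1): Delta=-0.7845 Bond=356.5114
(2,0): Delta=-1.0000 Bond=397.5787
(2,1): Delta=-1.0000 Bond=397.5787
(2,2): Delta=-0.6559 Bond=319.8957
(3,0): Delta=-1.0000 Bond=401.5545
(3,1): Delta=-1.0000 Bond=401.5545
(3,2): Delta=-1.0000 Bond=401.5545
(3,3): Delta=-0.4504 Bond=239.0306
V0=214.5522

Since d<R<u, set p* = (R−d)/(u−d) = 0.4828; price each node as the discounted p*-expectation of its children.
Payoff layer (t=4): V(4,0)=353.8852, V(4,1)=312.8206, V(4,2)=239.1292, V(4,3)=106.8886, V(4,4)=0.0000
(3,0): S=70.8011. Δ = (V_up−V_dn)/(S_up−S_dn) = (312.8206−353.8852)/(92.7494−51.6848) = -1.0000. V = [p*·312.8206 + (1−p*)·353.8852]/1.01 = 330.7534. B = V − Δ·S = 401.5545.
(3,1): S=127.0540. Δ = (V_up−V_dn)/(S_up−S_dn) = (239.1292−312.8206)/(166.4408−92.7494) = -1.0000. V = [p*·239.1292 + (1−p*)·312.8206]/1.01 = 274.5004. B = V − Δ·S = 401.5545.
(3,2): S=228.0010. Δ = (V_up−V_dn)/(S_up−S_dn) = (106.8886−239.1292)/(298.6814−166.4408) = -1.0000. V = [p*·106.8886 + (1−p*)·239.1292]/1.01 = 173.5534. B = V − Δ·S = 401.5545.
(3,3): S=409.1526. Δ = (V_up−V_dn)/(S_up−S_dn) = (0.0000−106.8886)/(535.9899−298.6814) = -0.4504. V = [p*·0.0000 + (1−p*)·106.8886]/1.01 = 54.7398. B = V − Δ·S = 239.0306.
(2,0): S=96.9878. Δ = (V_up−V_dn)/(S_up−S_dn) = (274.5004−330.7534)/(127.0540−70.8011) = -1.0000. V = [p*·274.5004 + (1−p*)·330.7534]/1.01 = 300.5909. B = V − Δ·S = 397.5787.
(2,1): S=174.0466. Δ = (V_up−V_dn)/(S_up−S_dn) = (173.5534−274.5004)/(228.0010−127.0540) = -1.0000. V = [p*·173.5534 + (1−p*)·274.5004]/1.01 = 223.5321. B = V − Δ·S = 397.5787.
(2,2): S=312.3302. Δ = (V_up−V_dn)/(S_up−S_dn) = (54.7398−173.5534)/(409.1526−228.0010) = -0.6559. V = [p*·54.7398 + (1−p*)·173.5534]/1.01 = 115.0447. B = V − Δ·S = 319.8957.
(1,0): S=132.8600. Δ = (V_up−V_dn)/(S_up−S_dn) = (223.5321−300.5909)/(174.0466−96.9878) = -1.0000. V = [p*·223.5321 + (1−p*)·300.5909]/1.01 = 260.7822. B = V − Δ·S = 393.6422.
(1,1): S=238.4200. Δ = (V_up−V_dn)/(S_up−S_dn) = (115.0447−223.5321)/(312.3302−174.0466) = -0.7845. V = [p*·115.0447 + (1−p*)·223.5321]/1.01 = 169.4642. B = V − Δ·S = 356.5114.
(0,0): S=182.0000. Δ = (V_up−V_dn)/(S_up−S_dn) = (169.4642−260.7822)/(238.4200−132.8600) = -0.8651. V = [p*·169.4642 + (1−p*)·260.7822]/1.01 = 214.5522. B = V − Δ·S = 371.9971.
Root portfolio cost Δ·182+B reproduces V0=214.5522.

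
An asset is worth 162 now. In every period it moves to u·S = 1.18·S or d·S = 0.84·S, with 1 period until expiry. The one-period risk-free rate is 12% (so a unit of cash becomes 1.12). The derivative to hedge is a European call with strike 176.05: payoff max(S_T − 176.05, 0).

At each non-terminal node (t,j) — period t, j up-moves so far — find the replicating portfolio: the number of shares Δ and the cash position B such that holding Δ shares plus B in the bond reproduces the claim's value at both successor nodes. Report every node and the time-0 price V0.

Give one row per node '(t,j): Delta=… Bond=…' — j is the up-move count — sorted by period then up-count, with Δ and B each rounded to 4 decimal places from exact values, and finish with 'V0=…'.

(0,0): Delta=0.2743 Bond=-33.3309
V0=11.1103

The replicating-portfolio and risk-neutral prices coincide; use p* = (1.12−0.84)/(1.18−0.84) = 0.8235 for the latter.
Payoff layer (t=1): V(1,0)=0.0000, V(1,1)=15.1100
Node (0,0) S=162.0000: V=(p*·15.1100+(1−p*)·0.0000)/1.12=11.1103; Δ=(15.1100−0.0000)/(191.1600−136.0800)=0.2743; B=V−Δ·S=-33.3309
Root portfolio cost Δ·162+B reproduces V0=11.1103.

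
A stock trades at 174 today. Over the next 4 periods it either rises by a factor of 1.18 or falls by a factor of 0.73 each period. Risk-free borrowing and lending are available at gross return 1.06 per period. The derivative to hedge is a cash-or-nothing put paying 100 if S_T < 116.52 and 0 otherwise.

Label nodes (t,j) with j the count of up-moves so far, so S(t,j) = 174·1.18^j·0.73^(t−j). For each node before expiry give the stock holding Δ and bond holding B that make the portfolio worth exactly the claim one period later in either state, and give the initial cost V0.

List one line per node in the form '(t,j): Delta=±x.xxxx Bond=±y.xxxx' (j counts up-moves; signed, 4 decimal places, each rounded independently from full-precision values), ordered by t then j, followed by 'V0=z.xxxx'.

No-arbitrage ⇒ martingale measure with p* = (R−d)/(u−d) = 0.7333.
Payoff layer (t=4): V(4,0)=100.0000, V(4,1)=100.0000, V(4,2)=0.0000, V(4,3)=0.0000, V(4,4)=0.0000
(3,0): S=67.6890. Δ = (V_up−V_dn)/(S_up−S_dn) = (100.0000−100.0000)/(79.8730−49.4129) = 0.0000. V = [p*·100.0000 + (1−p*)·100.0000]/1.06 = 94.3396. B = V − Δ·S = 94.3396.
(3,1): S=109.4150. Δ = (V_up−V_dn)/(S_up−S_dn) = (0.0000−100.0000)/(129.1097−79.8730) = -2.0310. V = [p*·0.0000 + (1−p*)·100.0000]/1.06 = 25.1572. B = V − Δ·S = 247.3795.
(3,2): S=176.8626. Δ = (V_up−V_dn)/(S_up−S_dn) = (0.0000−0.0000)/(208.6979−129.1097) = 0.0000. V = [p*·0.0000 + (1−p*)·0.0000]/1.06 = 0.0000. B = V − Δ·S = 0.0000.
(3,3): S=285.8876. Δ = (V_up−V_dn)/(S_up−S_dn) = (0.0000−0.0000)/(337.3473−208.6979) = 0.0000. V = [p*·0.0000 + (1−p*)·0.0000]/1.06 = 0.0000. B = V − Δ·S = 0.0000.
(2,0): S=92.7246. Δ = (V_up−V_dn)/(S_up−S_dn) = (25.1572−94.3396)/(109.4150−67.6890) = -1.6580. V = [p*·25.1572 + (1−p*)·94.3396]/1.06 = 41.1376. B = V − Δ·S = 194.8763.
(2,1): S=149.8836. Δ = (V_up−V_dn)/(S_up−S_dn) = (0.0000−25.1572)/(176.8626−109.4150) = -0.3730. V = [p*·0.0000 + (1−p*)·25.1572]/1.06 = 6.3289. B = V − Δ·S = 62.2338.
(2,2): S=242.2776. Δ = (V_up−V_dn)/(S_up−S_dn) = (0.0000−0.0000)/(285.8876−176.8626) = 0.0000. V = [p*·0.0000 + (1−p*)·0.0000]/1.06 = 0.0000. B = V − Δ·S = 0.0000.
(1,0): S=127.0200. Δ = (V_up−V_dn)/(S_up−S_dn) = (6.3289−41.1376)/(149.8836−92.7246) = -0.6090. V = [p*·6.3289 + (1−p*)·41.1376]/1.06 = 14.7275. B = V − Δ·S = 92.0803.
(1,1): S=205.3200. Δ = (V_up−V_dn)/(S_up−S_dn) = (0.0000−6.3289)/(242.2776−149.8836) = -0.0685. V = [p*·0.0000 + (1−p*)·6.3289]/1.06 = 1.5922. B = V − Δ·S = 15.6563.
(0,0): S=174.0000. Δ = (V_up−V_dn)/(S_up−S_dn) = (1.5922−14.7275)/(205.3200−127.0200) = -0.1678. V = [p*·1.5922 + (1−p*)·14.7275]/1.06 = 4.8065. B = V − Δ·S = 33.9963.
The time-0 hedge costs 4.8065, which is the no-arbitrage price.

(0,0): Delta=-0.1678 Bond=33.9963
(1,0): Delta=-0.6090 Bond=92.0803
(1,1): Delta=-0.0685 Bond=15.6563
(2,0): Delta=-1.6580 Bond=194.8763
(2,1): Delta=-0.3730 Bond=62.2338
(2,2): Delta=0.0000 Bond=0.0000
(3,0): Delta=0.0000 Bond=94.3396
(3,1): Delta=-2.0310 Bond=247.3795
(3,2): Delta=0.0000 Bond=0.0000
(3,3): Delta=0.0000 Bond=0.0000
V0=4.8065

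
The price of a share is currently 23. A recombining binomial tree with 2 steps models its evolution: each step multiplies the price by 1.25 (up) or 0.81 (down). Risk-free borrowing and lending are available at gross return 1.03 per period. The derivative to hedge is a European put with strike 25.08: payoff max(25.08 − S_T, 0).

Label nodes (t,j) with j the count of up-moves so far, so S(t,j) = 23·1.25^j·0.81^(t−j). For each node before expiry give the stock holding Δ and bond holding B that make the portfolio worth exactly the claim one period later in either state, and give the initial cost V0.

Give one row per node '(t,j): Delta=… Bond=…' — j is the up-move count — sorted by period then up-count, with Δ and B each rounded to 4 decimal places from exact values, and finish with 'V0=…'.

Risk-neutral probability p* = (R−d)/(u−d) = (1.03−0.81)/(1.25−0.81) = 0.5000.
Payoff layer (t=2): V(2,0)=9.9897, V(2,1)=1.7925, V(2,2)=0.0000
Node (1,0) S=18.6300: V=(p*·1.7925+(1−p*)·9.9897)/1.03=5.7195; Δ=(1.7925−9.9897)/(23.2875−15.0903)=-1.0000; B=V−Δ·S=24.3495
Node (1,1) S=28.7500: V=(p*·0.0000+(1−p*)·1.7925)/1.03=0.8701; Δ=(0.0000−1.7925)/(35.9375−23.2875)=-0.1417; B=V−Δ·S=4.9440
Node (0,0) S=23.0000: V=(p*·0.8701+(1−p*)·5.7195)/1.03=3.1989; Δ=(0.8701−5.7195)/(28.7500−18.6300)=-0.4792; B=V−Δ·S=14.2202
Each (Δ,B) replicates both successor values, so the strategy is self-financing and V0 is arbitrage-free.

(0,0): Delta=-0.4792 Bond=14.2202
(1,0): Delta=-1.0000 Bond=24.3495
(1,1): Delta=-0.1417 Bond=4.9440
V0=3.1989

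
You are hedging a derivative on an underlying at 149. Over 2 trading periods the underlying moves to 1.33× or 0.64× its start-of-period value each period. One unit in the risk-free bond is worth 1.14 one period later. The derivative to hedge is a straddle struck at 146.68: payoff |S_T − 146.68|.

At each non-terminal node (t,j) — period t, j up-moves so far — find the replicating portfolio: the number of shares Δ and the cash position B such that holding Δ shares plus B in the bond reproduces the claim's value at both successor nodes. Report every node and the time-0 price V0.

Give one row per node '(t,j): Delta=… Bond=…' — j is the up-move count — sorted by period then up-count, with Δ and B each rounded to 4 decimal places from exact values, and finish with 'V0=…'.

(0,0): Delta=0.4454 Bond=-8.0369
(1,0): Delta=-1.0000 Bond=128.6667
(1,1): Delta=0.7096 Bond=-61.5370
V0=58.3205

Since d<R<u, set p* = (R−d)/(u−d) = 0.7246; price each node as the discounted p*-expectation of its children.
Payoff layer (t=2): V(2,0)=85.6496, V(2,1)=19.8512, V(2,2)=116.8861
(1,0): S=95.3600. Δ = (V_up−V_dn)/(S_up−S_dn) = (19.8512−85.6496)/(126.8288−61.0304) = -1.0000. V = [p*·19.8512 + (1−p*)·85.6496]/1.14 = 33.3067. B = V − Δ·S = 128.6667.
(1,1): S=198.1700. Δ = (V_up−V_dn)/(S_up−S_dn) = (116.8861−19.8512)/(263.5661−126.8288) = 0.7096. V = [p*·116.8861 + (1−p*)·19.8512]/1.14 = 79.0933. B = V − Δ·S = -61.5370.
(0,0): S=149.0000. Δ = (V_up−V_dn)/(S_up−S_dn) = (79.0933−33.3067)/(198.1700−95.3600) = 0.4454. V = [p*·79.0933 + (1−p*)·33.3067]/1.14 = 58.3205. B = V − Δ·S = -8.0369.
Root portfolio cost Δ·149+B reproduces V0=58.3205.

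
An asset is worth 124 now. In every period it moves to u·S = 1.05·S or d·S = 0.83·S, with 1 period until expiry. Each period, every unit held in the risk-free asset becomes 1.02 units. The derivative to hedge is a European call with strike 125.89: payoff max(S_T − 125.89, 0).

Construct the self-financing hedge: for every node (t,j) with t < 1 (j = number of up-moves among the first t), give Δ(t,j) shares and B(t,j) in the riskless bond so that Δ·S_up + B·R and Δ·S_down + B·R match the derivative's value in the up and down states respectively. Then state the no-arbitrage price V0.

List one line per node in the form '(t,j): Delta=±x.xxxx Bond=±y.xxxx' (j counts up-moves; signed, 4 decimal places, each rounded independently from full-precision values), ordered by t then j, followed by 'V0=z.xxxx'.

(0,0): Delta=0.1580 Bond=-15.9416
V0=3.6493

Risk-neutral probability p* = (R−d)/(u−d) = (1.02−0.83)/(1.05−0.83) = 0.8636.
Terminal values V(1,·): V(1,0)=0.0000, V(1,1)=4.3100
Node (0,0) S=124.0000: V=(p*·4.3100+(1−p*)·0.0000)/1.02=3.6493; Δ=(4.3100−0.0000)/(130.2000−102.9200)=0.1580; B=V−Δ·S=-15.9416
Each (Δ,B) replicates both successor values, so the strategy is self-financing and V0 is arbitrage-free.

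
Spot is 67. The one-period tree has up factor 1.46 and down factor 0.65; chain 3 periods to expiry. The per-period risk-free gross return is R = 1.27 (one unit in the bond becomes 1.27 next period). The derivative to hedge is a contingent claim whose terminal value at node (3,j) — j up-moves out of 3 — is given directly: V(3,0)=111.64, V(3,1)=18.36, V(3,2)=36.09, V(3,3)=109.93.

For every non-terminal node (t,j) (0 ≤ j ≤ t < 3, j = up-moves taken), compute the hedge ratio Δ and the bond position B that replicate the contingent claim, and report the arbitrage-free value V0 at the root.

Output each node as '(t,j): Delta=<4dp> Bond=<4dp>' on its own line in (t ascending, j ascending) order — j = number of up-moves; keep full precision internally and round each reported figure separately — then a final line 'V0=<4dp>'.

(0,0): Delta=0.5083 Bond=-0.8917
(1,0): Delta=-0.1855 Bond=29.0833
(1,1): Delta=0.6030 Bond=-10.3921
(2,0): Delta=-4.0682 Bond=146.8459
(2,1): Delta=0.3443 Bond=3.2537
(2,2): Delta=0.6383 Bond=-18.2396
V0=33.1671

Since d<R<u, set p* = (R−d)/(u−d) = 0.7654; price each node as the discounted p*-expectation of its children.
Terminal values V(3,·): V(3,0)=111.6400, V(3,1)=18.3600, V(3,2)=36.0900, V(3,3)=109.9300
  t=2,j=0: stock 28.3075 → up 41.3290 (V=18.3600), down 18.3999 (V=111.6400). Price 31.6854; hedge Δ=-4.0682, bond B=146.8459.
  t=2,j=1: stock 63.5830 → up 92.8312 (V=36.0900), down 41.3289 (V=18.3600). Price 25.1426; hedge Δ=0.3443, bond B=3.2537.
  t=2,j=2: stock 142.8172 → up 208.5131 (V=109.9300), down 92.8312 (V=36.0900). Price 72.9209; hedge Δ=0.6383, bond B=-18.2396.
  t=1,j=0: stock 43.5500 → up 63.5830 (V=25.1426), down 28.3075 (V=31.6854). Price 21.0058; hedge Δ=-0.1855, bond B=29.0833.
  t=1,j=1: stock 97.8200 → up 142.8172 (V=72.9209), down 63.5830 (V=25.1426). Price 48.5934; hedge Δ=0.6030, bond B=-10.3921.
  t=0,j=0: stock 67.0000 → up 97.8200 (V=48.5934), down 43.5500 (V=21.0058). Price 33.1671; hedge Δ=0.5083, bond B=-0.8917.
The time-0 hedge costs 33.1671, which is the no-arbitrage price.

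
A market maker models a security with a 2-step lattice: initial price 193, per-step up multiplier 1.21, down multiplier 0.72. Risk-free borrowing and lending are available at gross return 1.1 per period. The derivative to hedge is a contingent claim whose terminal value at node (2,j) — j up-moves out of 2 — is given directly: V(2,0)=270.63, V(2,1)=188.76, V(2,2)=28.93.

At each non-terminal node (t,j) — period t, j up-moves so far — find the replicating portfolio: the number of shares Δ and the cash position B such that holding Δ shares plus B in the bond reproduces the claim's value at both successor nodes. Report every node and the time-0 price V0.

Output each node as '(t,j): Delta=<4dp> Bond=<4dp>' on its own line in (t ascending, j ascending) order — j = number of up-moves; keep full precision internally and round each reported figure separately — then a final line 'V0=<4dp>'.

(0,0): Delta=-1.3682 Bond=344.0290
(1,0): Delta=-1.2024 Bond=355.3898
(1,1): Delta=-1.3968 Bond=385.1020
V0=79.9682

The replicating-portfolio and risk-neutral prices coincide; use p* = (1.1−0.72)/(1.21−0.72) = 0.7755 for the latter.
Terminal payoffs: V(2,0)=270.6300, V(2,1)=188.7600, V(2,2)=28.9300
  t=1,j=0: stock 138.9600 → up 168.1416 (V=188.7600), down 100.0512 (V=270.6300). Price 188.3082; hedge Δ=-1.2024, bond B=355.3898.
  t=1,j=1: stock 233.5300 → up 282.5713 (V=28.9300), down 168.1416 (V=188.7600). Price 58.9184; hedge Δ=-1.3968, bond B=385.1020.
  t=0,j=0: stock 193.0000 → up 233.5300 (V=58.9184), down 138.9600 (V=188.3082). Price 79.9682; hedge Δ=-1.3682, bond B=344.0290.
Root portfolio cost Δ·193+B reproduces V0=79.9682.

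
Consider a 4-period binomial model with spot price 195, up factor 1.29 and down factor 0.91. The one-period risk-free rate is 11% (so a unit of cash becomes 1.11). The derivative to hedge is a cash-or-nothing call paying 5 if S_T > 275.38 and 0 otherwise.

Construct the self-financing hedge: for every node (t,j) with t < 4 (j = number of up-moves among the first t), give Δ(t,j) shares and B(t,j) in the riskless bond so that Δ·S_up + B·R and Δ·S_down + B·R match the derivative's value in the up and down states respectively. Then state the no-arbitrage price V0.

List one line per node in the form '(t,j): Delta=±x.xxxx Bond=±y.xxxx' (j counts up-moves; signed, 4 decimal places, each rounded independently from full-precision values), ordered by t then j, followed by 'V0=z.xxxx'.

(0,0): Delta=0.0194 Bond=-2.6246
(1,0): Delta=0.0167 Bond=-2.4252
(1,1): Delta=0.0212 Bond=-3.3527
(2,0): Delta=0.0000 Bond=0.0000
(2,1): Delta=0.0273 Bond=-5.1148
(2,2): Delta=0.0173 Bond=-2.4675
(3,0): Delta=0.0000 Bond=0.0000
(3,1): Delta=0.0000 Bond=0.0000
(3,2): Delta=0.0446 Bond=-10.7871
(3,3): Delta=0.0000 Bond=4.5045
V0=1.1626

Since d<R<u, set p* = (R−d)/(u−d) = 0.5263; price each node as the discounted p*-expectation of its children.
Terminal values V(4,·): V(4,0)=0.0000, V(4,1)=0.0000, V(4,2)=0.0000, V(4,3)=5.0000, V(4,4)=5.0000
Node (3,0) S=146.9463: V=(p*·0.0000+(1−p*)·0.0000)/1.11=0.0000; Δ=(0.0000−0.0000)/(189.5608−133.7212)=0.0000; B=V−Δ·S=0.0000
Node (3,1) S=208.3086: V=(p*·0.0000+(1−p*)·0.0000)/1.11=0.0000; Δ=(0.0000−0.0000)/(268.7180−189.5608)=0.0000; B=V−Δ·S=0.0000
Node (3,2) S=295.2945: V=(p*·5.0000+(1−p*)·0.0000)/1.11=2.3708; Δ=(5.0000−0.0000)/(380.9300−268.7180)=0.0446; B=V−Δ·S=-10.7871
Node (3,3) S=418.6044: V=(p*·5.0000+(1−p*)·5.0000)/1.11=4.5045; Δ=(5.0000−5.0000)/(539.9996−380.9300)=0.0000; B=V−Δ·S=4.5045
Node (2,0) S=161.4795: V=(p*·0.0000+(1−p*)·0.0000)/1.11=0.0000; Δ=(0.0000−0.0000)/(208.3086−146.9463)=0.0000; B=V−Δ·S=0.0000
Node (2,1) S=228.9105: V=(p*·2.3708+(1−p*)·0.0000)/1.11=1.1241; Δ=(2.3708−0.0000)/(295.2945−208.3086)=0.0273; B=V−Δ·S=-5.1148
Node (2,2) S=324.4995: V=(p*·4.5045+(1−p*)·2.3708)/1.11=3.1476; Δ=(4.5045−2.3708)/(418.6044−295.2945)=0.0173; B=V−Δ·S=-2.4675
Node (1,0) S=177.4500: V=(p*·1.1241+(1−p*)·0.0000)/1.11=0.5330; Δ=(1.1241−0.0000)/(228.9105−161.4795)=0.0167; B=V−Δ·S=-2.4252
Node (1,1) S=251.5500: V=(p*·3.1476+(1−p*)·1.1241)/1.11=1.9722; Δ=(3.1476−1.1241)/(324.4995−228.9105)=0.0212; B=V−Δ·S=-3.3527
Node (0,0) S=195.0000: V=(p*·1.9722+(1−p*)·0.5330)/1.11=1.1626; Δ=(1.9722−0.5330)/(251.5500−177.4500)=0.0194; B=V−Δ·S=-2.6246
Each (Δ,B) replicates both successor values, so the strategy is self-financing and V0 is arbitrage-free.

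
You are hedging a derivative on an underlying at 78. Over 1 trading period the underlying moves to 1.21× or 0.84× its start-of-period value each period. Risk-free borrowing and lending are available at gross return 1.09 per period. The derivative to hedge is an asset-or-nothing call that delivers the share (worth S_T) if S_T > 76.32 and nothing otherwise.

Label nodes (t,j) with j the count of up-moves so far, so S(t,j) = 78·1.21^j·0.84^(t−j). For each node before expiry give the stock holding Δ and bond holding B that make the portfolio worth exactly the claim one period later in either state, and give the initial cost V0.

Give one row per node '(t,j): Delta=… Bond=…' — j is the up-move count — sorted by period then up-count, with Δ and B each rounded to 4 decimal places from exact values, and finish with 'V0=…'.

Since d<R<u, set p* = (R−d)/(u−d) = 0.6757; price each node as the discounted p*-expectation of its children.
At expiry t=1: V(1,0)=0.0000, V(1,1)=94.3800
  t=0,j=0: stock 78.0000 → up 94.3800 (V=94.3800), down 65.5200 (V=0.0000). Price 58.5048; hedge Δ=3.2703, bond B=-196.5762.
Check: Δ(0,0)·S0 + B(0,0) = 58.5048 = V0.

(0,0): Delta=3.2703 Bond=-196.5762
V0=58.5048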